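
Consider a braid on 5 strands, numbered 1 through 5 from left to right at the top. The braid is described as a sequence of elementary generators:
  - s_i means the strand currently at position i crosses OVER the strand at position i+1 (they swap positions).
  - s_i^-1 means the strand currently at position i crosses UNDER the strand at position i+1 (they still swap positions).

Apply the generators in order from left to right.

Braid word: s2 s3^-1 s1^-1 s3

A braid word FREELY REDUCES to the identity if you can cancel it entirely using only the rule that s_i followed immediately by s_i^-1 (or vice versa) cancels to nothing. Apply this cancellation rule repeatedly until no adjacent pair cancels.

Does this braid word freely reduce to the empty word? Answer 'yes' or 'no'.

Answer: no

Derivation:
Gen 1 (s2): push. Stack: [s2]
Gen 2 (s3^-1): push. Stack: [s2 s3^-1]
Gen 3 (s1^-1): push. Stack: [s2 s3^-1 s1^-1]
Gen 4 (s3): push. Stack: [s2 s3^-1 s1^-1 s3]
Reduced word: s2 s3^-1 s1^-1 s3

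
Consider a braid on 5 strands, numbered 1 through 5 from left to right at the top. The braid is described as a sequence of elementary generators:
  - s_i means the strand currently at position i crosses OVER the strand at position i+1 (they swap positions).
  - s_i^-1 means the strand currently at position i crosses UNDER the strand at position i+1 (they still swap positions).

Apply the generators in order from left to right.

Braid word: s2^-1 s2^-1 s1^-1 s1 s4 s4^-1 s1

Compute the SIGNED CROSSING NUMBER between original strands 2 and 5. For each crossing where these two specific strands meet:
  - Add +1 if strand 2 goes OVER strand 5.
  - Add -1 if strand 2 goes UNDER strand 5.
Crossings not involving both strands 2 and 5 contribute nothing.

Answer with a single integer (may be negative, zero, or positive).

Gen 1: crossing 2x3. Both 2&5? no. Sum: 0
Gen 2: crossing 3x2. Both 2&5? no. Sum: 0
Gen 3: crossing 1x2. Both 2&5? no. Sum: 0
Gen 4: crossing 2x1. Both 2&5? no. Sum: 0
Gen 5: crossing 4x5. Both 2&5? no. Sum: 0
Gen 6: crossing 5x4. Both 2&5? no. Sum: 0
Gen 7: crossing 1x2. Both 2&5? no. Sum: 0

Answer: 0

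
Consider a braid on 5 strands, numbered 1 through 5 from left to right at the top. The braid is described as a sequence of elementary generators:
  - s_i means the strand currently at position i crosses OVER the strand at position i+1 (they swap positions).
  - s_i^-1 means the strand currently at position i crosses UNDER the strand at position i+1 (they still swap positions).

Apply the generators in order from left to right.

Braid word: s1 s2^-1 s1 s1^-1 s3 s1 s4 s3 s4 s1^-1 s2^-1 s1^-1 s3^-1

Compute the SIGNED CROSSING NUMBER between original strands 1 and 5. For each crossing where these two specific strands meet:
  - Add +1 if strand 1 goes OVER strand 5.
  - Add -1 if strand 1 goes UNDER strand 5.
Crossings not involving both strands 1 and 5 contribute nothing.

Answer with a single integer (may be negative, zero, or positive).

Answer: 1

Derivation:
Gen 1: crossing 1x2. Both 1&5? no. Sum: 0
Gen 2: crossing 1x3. Both 1&5? no. Sum: 0
Gen 3: crossing 2x3. Both 1&5? no. Sum: 0
Gen 4: crossing 3x2. Both 1&5? no. Sum: 0
Gen 5: crossing 1x4. Both 1&5? no. Sum: 0
Gen 6: crossing 2x3. Both 1&5? no. Sum: 0
Gen 7: 1 over 5. Both 1&5? yes. Contrib: +1. Sum: 1
Gen 8: crossing 4x5. Both 1&5? no. Sum: 1
Gen 9: crossing 4x1. Both 1&5? no. Sum: 1
Gen 10: crossing 3x2. Both 1&5? no. Sum: 1
Gen 11: crossing 3x5. Both 1&5? no. Sum: 1
Gen 12: crossing 2x5. Both 1&5? no. Sum: 1
Gen 13: crossing 3x1. Both 1&5? no. Sum: 1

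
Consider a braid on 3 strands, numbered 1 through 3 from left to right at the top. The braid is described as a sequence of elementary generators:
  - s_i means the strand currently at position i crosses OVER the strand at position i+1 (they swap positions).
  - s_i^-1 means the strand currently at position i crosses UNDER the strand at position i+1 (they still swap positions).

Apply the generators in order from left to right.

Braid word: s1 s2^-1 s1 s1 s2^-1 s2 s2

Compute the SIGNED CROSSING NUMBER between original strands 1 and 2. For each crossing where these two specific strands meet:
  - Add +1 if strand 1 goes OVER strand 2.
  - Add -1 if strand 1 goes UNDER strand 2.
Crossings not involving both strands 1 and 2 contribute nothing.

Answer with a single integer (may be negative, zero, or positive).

Answer: 1

Derivation:
Gen 1: 1 over 2. Both 1&2? yes. Contrib: +1. Sum: 1
Gen 2: crossing 1x3. Both 1&2? no. Sum: 1
Gen 3: crossing 2x3. Both 1&2? no. Sum: 1
Gen 4: crossing 3x2. Both 1&2? no. Sum: 1
Gen 5: crossing 3x1. Both 1&2? no. Sum: 1
Gen 6: crossing 1x3. Both 1&2? no. Sum: 1
Gen 7: crossing 3x1. Both 1&2? no. Sum: 1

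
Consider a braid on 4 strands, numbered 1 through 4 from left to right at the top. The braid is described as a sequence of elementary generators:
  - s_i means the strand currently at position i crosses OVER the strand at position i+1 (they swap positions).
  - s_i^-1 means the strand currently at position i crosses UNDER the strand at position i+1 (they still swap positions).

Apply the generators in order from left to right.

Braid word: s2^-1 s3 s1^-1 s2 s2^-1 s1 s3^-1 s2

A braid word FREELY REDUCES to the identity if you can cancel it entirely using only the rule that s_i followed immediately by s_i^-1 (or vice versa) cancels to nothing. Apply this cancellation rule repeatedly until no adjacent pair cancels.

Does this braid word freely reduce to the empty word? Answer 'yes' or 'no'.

Gen 1 (s2^-1): push. Stack: [s2^-1]
Gen 2 (s3): push. Stack: [s2^-1 s3]
Gen 3 (s1^-1): push. Stack: [s2^-1 s3 s1^-1]
Gen 4 (s2): push. Stack: [s2^-1 s3 s1^-1 s2]
Gen 5 (s2^-1): cancels prior s2. Stack: [s2^-1 s3 s1^-1]
Gen 6 (s1): cancels prior s1^-1. Stack: [s2^-1 s3]
Gen 7 (s3^-1): cancels prior s3. Stack: [s2^-1]
Gen 8 (s2): cancels prior s2^-1. Stack: []
Reduced word: (empty)

Answer: yes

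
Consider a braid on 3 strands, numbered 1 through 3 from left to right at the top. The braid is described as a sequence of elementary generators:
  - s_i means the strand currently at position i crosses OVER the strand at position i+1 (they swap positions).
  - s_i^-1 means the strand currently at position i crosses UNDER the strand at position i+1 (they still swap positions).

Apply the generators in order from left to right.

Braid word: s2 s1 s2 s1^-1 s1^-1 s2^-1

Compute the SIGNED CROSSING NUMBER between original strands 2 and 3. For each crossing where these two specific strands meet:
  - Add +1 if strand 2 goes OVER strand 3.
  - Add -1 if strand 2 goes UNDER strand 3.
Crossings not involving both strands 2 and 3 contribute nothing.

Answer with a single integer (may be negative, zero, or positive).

Answer: 1

Derivation:
Gen 1: 2 over 3. Both 2&3? yes. Contrib: +1. Sum: 1
Gen 2: crossing 1x3. Both 2&3? no. Sum: 1
Gen 3: crossing 1x2. Both 2&3? no. Sum: 1
Gen 4: 3 under 2. Both 2&3? yes. Contrib: +1. Sum: 2
Gen 5: 2 under 3. Both 2&3? yes. Contrib: -1. Sum: 1
Gen 6: crossing 2x1. Both 2&3? no. Sum: 1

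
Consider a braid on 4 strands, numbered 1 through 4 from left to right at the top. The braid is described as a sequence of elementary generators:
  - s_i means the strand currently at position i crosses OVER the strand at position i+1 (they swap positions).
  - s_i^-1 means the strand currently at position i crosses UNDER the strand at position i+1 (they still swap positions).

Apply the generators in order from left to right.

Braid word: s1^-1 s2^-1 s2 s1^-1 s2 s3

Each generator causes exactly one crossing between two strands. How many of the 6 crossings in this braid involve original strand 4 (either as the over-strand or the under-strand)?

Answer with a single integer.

Gen 1: crossing 1x2. Involves strand 4? no. Count so far: 0
Gen 2: crossing 1x3. Involves strand 4? no. Count so far: 0
Gen 3: crossing 3x1. Involves strand 4? no. Count so far: 0
Gen 4: crossing 2x1. Involves strand 4? no. Count so far: 0
Gen 5: crossing 2x3. Involves strand 4? no. Count so far: 0
Gen 6: crossing 2x4. Involves strand 4? yes. Count so far: 1

Answer: 1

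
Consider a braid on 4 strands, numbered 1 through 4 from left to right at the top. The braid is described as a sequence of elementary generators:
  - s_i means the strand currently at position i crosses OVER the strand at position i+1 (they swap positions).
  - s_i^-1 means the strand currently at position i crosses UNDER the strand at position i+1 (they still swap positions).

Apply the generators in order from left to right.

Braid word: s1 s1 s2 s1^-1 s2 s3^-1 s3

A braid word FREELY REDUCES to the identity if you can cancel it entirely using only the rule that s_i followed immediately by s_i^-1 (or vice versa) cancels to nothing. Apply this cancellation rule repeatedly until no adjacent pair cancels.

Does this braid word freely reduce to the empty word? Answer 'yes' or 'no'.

Gen 1 (s1): push. Stack: [s1]
Gen 2 (s1): push. Stack: [s1 s1]
Gen 3 (s2): push. Stack: [s1 s1 s2]
Gen 4 (s1^-1): push. Stack: [s1 s1 s2 s1^-1]
Gen 5 (s2): push. Stack: [s1 s1 s2 s1^-1 s2]
Gen 6 (s3^-1): push. Stack: [s1 s1 s2 s1^-1 s2 s3^-1]
Gen 7 (s3): cancels prior s3^-1. Stack: [s1 s1 s2 s1^-1 s2]
Reduced word: s1 s1 s2 s1^-1 s2

Answer: no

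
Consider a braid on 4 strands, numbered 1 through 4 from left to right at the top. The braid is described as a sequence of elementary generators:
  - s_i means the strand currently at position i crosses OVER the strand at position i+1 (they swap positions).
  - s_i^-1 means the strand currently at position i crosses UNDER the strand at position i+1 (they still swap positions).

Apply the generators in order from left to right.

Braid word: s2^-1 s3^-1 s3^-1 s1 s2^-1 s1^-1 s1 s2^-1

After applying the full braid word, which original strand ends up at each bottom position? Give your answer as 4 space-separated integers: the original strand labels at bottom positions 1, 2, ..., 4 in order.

Gen 1 (s2^-1): strand 2 crosses under strand 3. Perm now: [1 3 2 4]
Gen 2 (s3^-1): strand 2 crosses under strand 4. Perm now: [1 3 4 2]
Gen 3 (s3^-1): strand 4 crosses under strand 2. Perm now: [1 3 2 4]
Gen 4 (s1): strand 1 crosses over strand 3. Perm now: [3 1 2 4]
Gen 5 (s2^-1): strand 1 crosses under strand 2. Perm now: [3 2 1 4]
Gen 6 (s1^-1): strand 3 crosses under strand 2. Perm now: [2 3 1 4]
Gen 7 (s1): strand 2 crosses over strand 3. Perm now: [3 2 1 4]
Gen 8 (s2^-1): strand 2 crosses under strand 1. Perm now: [3 1 2 4]

Answer: 3 1 2 4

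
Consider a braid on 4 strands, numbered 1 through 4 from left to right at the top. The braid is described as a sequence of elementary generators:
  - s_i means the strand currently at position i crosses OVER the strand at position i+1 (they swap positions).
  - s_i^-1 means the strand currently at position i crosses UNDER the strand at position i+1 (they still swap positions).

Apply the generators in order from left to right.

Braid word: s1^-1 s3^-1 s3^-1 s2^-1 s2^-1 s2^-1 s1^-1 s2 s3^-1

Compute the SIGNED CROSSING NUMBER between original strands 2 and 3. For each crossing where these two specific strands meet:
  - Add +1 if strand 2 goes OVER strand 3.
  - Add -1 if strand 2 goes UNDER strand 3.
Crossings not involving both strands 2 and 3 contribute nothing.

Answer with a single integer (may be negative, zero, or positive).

Answer: -1

Derivation:
Gen 1: crossing 1x2. Both 2&3? no. Sum: 0
Gen 2: crossing 3x4. Both 2&3? no. Sum: 0
Gen 3: crossing 4x3. Both 2&3? no. Sum: 0
Gen 4: crossing 1x3. Both 2&3? no. Sum: 0
Gen 5: crossing 3x1. Both 2&3? no. Sum: 0
Gen 6: crossing 1x3. Both 2&3? no. Sum: 0
Gen 7: 2 under 3. Both 2&3? yes. Contrib: -1. Sum: -1
Gen 8: crossing 2x1. Both 2&3? no. Sum: -1
Gen 9: crossing 2x4. Both 2&3? no. Sum: -1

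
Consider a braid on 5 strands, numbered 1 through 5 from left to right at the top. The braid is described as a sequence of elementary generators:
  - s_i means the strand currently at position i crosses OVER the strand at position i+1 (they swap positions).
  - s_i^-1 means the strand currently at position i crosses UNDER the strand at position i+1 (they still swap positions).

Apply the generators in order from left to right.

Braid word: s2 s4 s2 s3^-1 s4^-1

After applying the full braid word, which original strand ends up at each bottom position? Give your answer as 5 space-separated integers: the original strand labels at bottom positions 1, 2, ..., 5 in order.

Gen 1 (s2): strand 2 crosses over strand 3. Perm now: [1 3 2 4 5]
Gen 2 (s4): strand 4 crosses over strand 5. Perm now: [1 3 2 5 4]
Gen 3 (s2): strand 3 crosses over strand 2. Perm now: [1 2 3 5 4]
Gen 4 (s3^-1): strand 3 crosses under strand 5. Perm now: [1 2 5 3 4]
Gen 5 (s4^-1): strand 3 crosses under strand 4. Perm now: [1 2 5 4 3]

Answer: 1 2 5 4 3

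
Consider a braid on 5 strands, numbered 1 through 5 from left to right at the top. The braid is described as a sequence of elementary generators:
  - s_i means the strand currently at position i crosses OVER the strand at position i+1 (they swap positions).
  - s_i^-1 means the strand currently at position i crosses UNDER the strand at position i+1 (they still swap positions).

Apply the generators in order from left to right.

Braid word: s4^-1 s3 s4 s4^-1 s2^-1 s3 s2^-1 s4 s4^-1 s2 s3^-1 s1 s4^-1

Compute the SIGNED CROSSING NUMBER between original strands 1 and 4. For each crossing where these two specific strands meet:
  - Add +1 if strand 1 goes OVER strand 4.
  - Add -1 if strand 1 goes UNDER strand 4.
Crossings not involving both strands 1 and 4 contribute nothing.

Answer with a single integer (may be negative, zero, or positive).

Gen 1: crossing 4x5. Both 1&4? no. Sum: 0
Gen 2: crossing 3x5. Both 1&4? no. Sum: 0
Gen 3: crossing 3x4. Both 1&4? no. Sum: 0
Gen 4: crossing 4x3. Both 1&4? no. Sum: 0
Gen 5: crossing 2x5. Both 1&4? no. Sum: 0
Gen 6: crossing 2x3. Both 1&4? no. Sum: 0
Gen 7: crossing 5x3. Both 1&4? no. Sum: 0
Gen 8: crossing 2x4. Both 1&4? no. Sum: 0
Gen 9: crossing 4x2. Both 1&4? no. Sum: 0
Gen 10: crossing 3x5. Both 1&4? no. Sum: 0
Gen 11: crossing 3x2. Both 1&4? no. Sum: 0
Gen 12: crossing 1x5. Both 1&4? no. Sum: 0
Gen 13: crossing 3x4. Both 1&4? no. Sum: 0

Answer: 0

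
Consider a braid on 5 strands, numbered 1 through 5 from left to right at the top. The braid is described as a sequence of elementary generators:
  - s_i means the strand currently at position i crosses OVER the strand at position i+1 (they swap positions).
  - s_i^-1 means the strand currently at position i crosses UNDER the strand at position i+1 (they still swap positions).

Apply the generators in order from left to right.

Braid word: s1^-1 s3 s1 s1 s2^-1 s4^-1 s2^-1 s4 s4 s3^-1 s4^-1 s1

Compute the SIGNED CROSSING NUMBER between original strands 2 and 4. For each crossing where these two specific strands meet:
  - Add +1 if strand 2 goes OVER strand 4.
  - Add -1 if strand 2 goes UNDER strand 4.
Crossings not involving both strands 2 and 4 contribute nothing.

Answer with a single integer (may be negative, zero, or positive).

Answer: 0

Derivation:
Gen 1: crossing 1x2. Both 2&4? no. Sum: 0
Gen 2: crossing 3x4. Both 2&4? no. Sum: 0
Gen 3: crossing 2x1. Both 2&4? no. Sum: 0
Gen 4: crossing 1x2. Both 2&4? no. Sum: 0
Gen 5: crossing 1x4. Both 2&4? no. Sum: 0
Gen 6: crossing 3x5. Both 2&4? no. Sum: 0
Gen 7: crossing 4x1. Both 2&4? no. Sum: 0
Gen 8: crossing 5x3. Both 2&4? no. Sum: 0
Gen 9: crossing 3x5. Both 2&4? no. Sum: 0
Gen 10: crossing 4x5. Both 2&4? no. Sum: 0
Gen 11: crossing 4x3. Both 2&4? no. Sum: 0
Gen 12: crossing 2x1. Both 2&4? no. Sum: 0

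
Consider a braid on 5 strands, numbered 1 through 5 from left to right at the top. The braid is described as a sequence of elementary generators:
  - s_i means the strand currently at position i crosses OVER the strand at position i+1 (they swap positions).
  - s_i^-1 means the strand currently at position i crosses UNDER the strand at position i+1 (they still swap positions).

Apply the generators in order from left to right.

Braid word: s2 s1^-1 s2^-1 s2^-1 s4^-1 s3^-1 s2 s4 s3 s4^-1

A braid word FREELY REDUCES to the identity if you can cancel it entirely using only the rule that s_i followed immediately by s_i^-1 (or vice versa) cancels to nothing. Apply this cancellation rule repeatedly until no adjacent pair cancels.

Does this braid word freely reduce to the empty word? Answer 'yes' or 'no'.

Answer: no

Derivation:
Gen 1 (s2): push. Stack: [s2]
Gen 2 (s1^-1): push. Stack: [s2 s1^-1]
Gen 3 (s2^-1): push. Stack: [s2 s1^-1 s2^-1]
Gen 4 (s2^-1): push. Stack: [s2 s1^-1 s2^-1 s2^-1]
Gen 5 (s4^-1): push. Stack: [s2 s1^-1 s2^-1 s2^-1 s4^-1]
Gen 6 (s3^-1): push. Stack: [s2 s1^-1 s2^-1 s2^-1 s4^-1 s3^-1]
Gen 7 (s2): push. Stack: [s2 s1^-1 s2^-1 s2^-1 s4^-1 s3^-1 s2]
Gen 8 (s4): push. Stack: [s2 s1^-1 s2^-1 s2^-1 s4^-1 s3^-1 s2 s4]
Gen 9 (s3): push. Stack: [s2 s1^-1 s2^-1 s2^-1 s4^-1 s3^-1 s2 s4 s3]
Gen 10 (s4^-1): push. Stack: [s2 s1^-1 s2^-1 s2^-1 s4^-1 s3^-1 s2 s4 s3 s4^-1]
Reduced word: s2 s1^-1 s2^-1 s2^-1 s4^-1 s3^-1 s2 s4 s3 s4^-1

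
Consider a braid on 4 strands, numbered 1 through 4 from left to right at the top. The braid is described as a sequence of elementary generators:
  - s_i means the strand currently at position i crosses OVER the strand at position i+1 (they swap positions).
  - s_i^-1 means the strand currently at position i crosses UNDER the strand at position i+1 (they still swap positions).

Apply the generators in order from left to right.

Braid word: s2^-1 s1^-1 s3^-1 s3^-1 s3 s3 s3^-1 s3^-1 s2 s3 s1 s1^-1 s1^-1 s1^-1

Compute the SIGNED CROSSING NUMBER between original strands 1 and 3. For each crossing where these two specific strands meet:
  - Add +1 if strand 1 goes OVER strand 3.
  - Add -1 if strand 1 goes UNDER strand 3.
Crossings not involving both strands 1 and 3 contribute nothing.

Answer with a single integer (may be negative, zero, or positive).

Gen 1: crossing 2x3. Both 1&3? no. Sum: 0
Gen 2: 1 under 3. Both 1&3? yes. Contrib: -1. Sum: -1
Gen 3: crossing 2x4. Both 1&3? no. Sum: -1
Gen 4: crossing 4x2. Both 1&3? no. Sum: -1
Gen 5: crossing 2x4. Both 1&3? no. Sum: -1
Gen 6: crossing 4x2. Both 1&3? no. Sum: -1
Gen 7: crossing 2x4. Both 1&3? no. Sum: -1
Gen 8: crossing 4x2. Both 1&3? no. Sum: -1
Gen 9: crossing 1x2. Both 1&3? no. Sum: -1
Gen 10: crossing 1x4. Both 1&3? no. Sum: -1
Gen 11: crossing 3x2. Both 1&3? no. Sum: -1
Gen 12: crossing 2x3. Both 1&3? no. Sum: -1
Gen 13: crossing 3x2. Both 1&3? no. Sum: -1
Gen 14: crossing 2x3. Both 1&3? no. Sum: -1

Answer: -1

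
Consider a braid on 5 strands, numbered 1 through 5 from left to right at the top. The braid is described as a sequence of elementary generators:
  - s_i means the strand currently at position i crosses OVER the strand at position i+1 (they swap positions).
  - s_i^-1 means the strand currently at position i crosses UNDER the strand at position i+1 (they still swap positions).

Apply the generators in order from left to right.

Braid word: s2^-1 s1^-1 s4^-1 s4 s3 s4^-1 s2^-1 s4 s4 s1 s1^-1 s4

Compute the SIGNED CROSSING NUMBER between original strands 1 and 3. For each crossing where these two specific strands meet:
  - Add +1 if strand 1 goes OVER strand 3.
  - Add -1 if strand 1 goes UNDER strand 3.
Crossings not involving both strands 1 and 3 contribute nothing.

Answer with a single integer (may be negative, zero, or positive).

Gen 1: crossing 2x3. Both 1&3? no. Sum: 0
Gen 2: 1 under 3. Both 1&3? yes. Contrib: -1. Sum: -1
Gen 3: crossing 4x5. Both 1&3? no. Sum: -1
Gen 4: crossing 5x4. Both 1&3? no. Sum: -1
Gen 5: crossing 2x4. Both 1&3? no. Sum: -1
Gen 6: crossing 2x5. Both 1&3? no. Sum: -1
Gen 7: crossing 1x4. Both 1&3? no. Sum: -1
Gen 8: crossing 5x2. Both 1&3? no. Sum: -1
Gen 9: crossing 2x5. Both 1&3? no. Sum: -1
Gen 10: crossing 3x4. Both 1&3? no. Sum: -1
Gen 11: crossing 4x3. Both 1&3? no. Sum: -1
Gen 12: crossing 5x2. Both 1&3? no. Sum: -1

Answer: -1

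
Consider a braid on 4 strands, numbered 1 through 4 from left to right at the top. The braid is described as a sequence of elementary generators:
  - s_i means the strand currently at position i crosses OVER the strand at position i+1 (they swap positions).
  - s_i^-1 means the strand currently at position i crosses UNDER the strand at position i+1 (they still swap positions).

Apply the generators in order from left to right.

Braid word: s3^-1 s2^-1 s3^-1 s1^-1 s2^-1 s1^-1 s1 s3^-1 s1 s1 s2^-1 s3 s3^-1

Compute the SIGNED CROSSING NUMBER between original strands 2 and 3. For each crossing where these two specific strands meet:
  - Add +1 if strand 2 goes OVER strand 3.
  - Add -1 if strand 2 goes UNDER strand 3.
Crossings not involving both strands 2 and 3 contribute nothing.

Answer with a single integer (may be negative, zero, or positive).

Answer: 0

Derivation:
Gen 1: crossing 3x4. Both 2&3? no. Sum: 0
Gen 2: crossing 2x4. Both 2&3? no. Sum: 0
Gen 3: 2 under 3. Both 2&3? yes. Contrib: -1. Sum: -1
Gen 4: crossing 1x4. Both 2&3? no. Sum: -1
Gen 5: crossing 1x3. Both 2&3? no. Sum: -1
Gen 6: crossing 4x3. Both 2&3? no. Sum: -1
Gen 7: crossing 3x4. Both 2&3? no. Sum: -1
Gen 8: crossing 1x2. Both 2&3? no. Sum: -1
Gen 9: crossing 4x3. Both 2&3? no. Sum: -1
Gen 10: crossing 3x4. Both 2&3? no. Sum: -1
Gen 11: 3 under 2. Both 2&3? yes. Contrib: +1. Sum: 0
Gen 12: crossing 3x1. Both 2&3? no. Sum: 0
Gen 13: crossing 1x3. Both 2&3? no. Sum: 0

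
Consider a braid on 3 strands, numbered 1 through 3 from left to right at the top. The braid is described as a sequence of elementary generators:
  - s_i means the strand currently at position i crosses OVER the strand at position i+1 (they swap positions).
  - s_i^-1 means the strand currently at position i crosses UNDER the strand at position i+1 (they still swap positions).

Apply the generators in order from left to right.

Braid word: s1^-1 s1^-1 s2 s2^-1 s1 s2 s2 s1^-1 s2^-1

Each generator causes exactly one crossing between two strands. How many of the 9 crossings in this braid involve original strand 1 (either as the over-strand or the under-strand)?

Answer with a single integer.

Answer: 6

Derivation:
Gen 1: crossing 1x2. Involves strand 1? yes. Count so far: 1
Gen 2: crossing 2x1. Involves strand 1? yes. Count so far: 2
Gen 3: crossing 2x3. Involves strand 1? no. Count so far: 2
Gen 4: crossing 3x2. Involves strand 1? no. Count so far: 2
Gen 5: crossing 1x2. Involves strand 1? yes. Count so far: 3
Gen 6: crossing 1x3. Involves strand 1? yes. Count so far: 4
Gen 7: crossing 3x1. Involves strand 1? yes. Count so far: 5
Gen 8: crossing 2x1. Involves strand 1? yes. Count so far: 6
Gen 9: crossing 2x3. Involves strand 1? no. Count so far: 6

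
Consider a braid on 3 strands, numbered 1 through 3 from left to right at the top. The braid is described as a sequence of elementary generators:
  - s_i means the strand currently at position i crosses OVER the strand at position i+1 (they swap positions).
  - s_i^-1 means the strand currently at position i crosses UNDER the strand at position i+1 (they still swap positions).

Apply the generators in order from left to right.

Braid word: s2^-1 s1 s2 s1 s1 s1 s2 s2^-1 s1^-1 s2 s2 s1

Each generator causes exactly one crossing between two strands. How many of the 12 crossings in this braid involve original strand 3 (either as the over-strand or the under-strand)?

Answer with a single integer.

Answer: 9

Derivation:
Gen 1: crossing 2x3. Involves strand 3? yes. Count so far: 1
Gen 2: crossing 1x3. Involves strand 3? yes. Count so far: 2
Gen 3: crossing 1x2. Involves strand 3? no. Count so far: 2
Gen 4: crossing 3x2. Involves strand 3? yes. Count so far: 3
Gen 5: crossing 2x3. Involves strand 3? yes. Count so far: 4
Gen 6: crossing 3x2. Involves strand 3? yes. Count so far: 5
Gen 7: crossing 3x1. Involves strand 3? yes. Count so far: 6
Gen 8: crossing 1x3. Involves strand 3? yes. Count so far: 7
Gen 9: crossing 2x3. Involves strand 3? yes. Count so far: 8
Gen 10: crossing 2x1. Involves strand 3? no. Count so far: 8
Gen 11: crossing 1x2. Involves strand 3? no. Count so far: 8
Gen 12: crossing 3x2. Involves strand 3? yes. Count so far: 9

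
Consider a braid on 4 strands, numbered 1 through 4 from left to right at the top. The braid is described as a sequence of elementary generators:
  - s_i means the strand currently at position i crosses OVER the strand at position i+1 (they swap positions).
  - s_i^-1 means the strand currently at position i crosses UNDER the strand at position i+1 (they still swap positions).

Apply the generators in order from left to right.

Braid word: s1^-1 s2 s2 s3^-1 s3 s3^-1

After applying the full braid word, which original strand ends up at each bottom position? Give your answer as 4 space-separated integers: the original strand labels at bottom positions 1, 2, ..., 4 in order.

Gen 1 (s1^-1): strand 1 crosses under strand 2. Perm now: [2 1 3 4]
Gen 2 (s2): strand 1 crosses over strand 3. Perm now: [2 3 1 4]
Gen 3 (s2): strand 3 crosses over strand 1. Perm now: [2 1 3 4]
Gen 4 (s3^-1): strand 3 crosses under strand 4. Perm now: [2 1 4 3]
Gen 5 (s3): strand 4 crosses over strand 3. Perm now: [2 1 3 4]
Gen 6 (s3^-1): strand 3 crosses under strand 4. Perm now: [2 1 4 3]

Answer: 2 1 4 3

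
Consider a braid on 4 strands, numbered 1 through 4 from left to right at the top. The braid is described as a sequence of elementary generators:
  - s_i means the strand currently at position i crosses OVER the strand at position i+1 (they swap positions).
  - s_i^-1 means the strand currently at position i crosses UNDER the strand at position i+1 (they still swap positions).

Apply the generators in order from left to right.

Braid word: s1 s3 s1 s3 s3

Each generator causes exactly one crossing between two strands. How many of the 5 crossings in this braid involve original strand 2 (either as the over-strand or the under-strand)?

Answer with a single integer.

Gen 1: crossing 1x2. Involves strand 2? yes. Count so far: 1
Gen 2: crossing 3x4. Involves strand 2? no. Count so far: 1
Gen 3: crossing 2x1. Involves strand 2? yes. Count so far: 2
Gen 4: crossing 4x3. Involves strand 2? no. Count so far: 2
Gen 5: crossing 3x4. Involves strand 2? no. Count so far: 2

Answer: 2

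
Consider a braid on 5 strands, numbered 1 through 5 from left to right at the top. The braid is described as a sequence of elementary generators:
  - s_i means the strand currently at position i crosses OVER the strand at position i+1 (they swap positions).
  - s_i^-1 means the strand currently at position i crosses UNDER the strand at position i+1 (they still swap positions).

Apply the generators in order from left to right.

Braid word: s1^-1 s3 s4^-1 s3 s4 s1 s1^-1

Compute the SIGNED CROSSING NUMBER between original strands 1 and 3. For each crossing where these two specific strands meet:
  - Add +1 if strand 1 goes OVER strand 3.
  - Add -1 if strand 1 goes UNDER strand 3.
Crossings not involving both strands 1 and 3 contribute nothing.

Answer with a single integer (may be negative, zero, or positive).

Gen 1: crossing 1x2. Both 1&3? no. Sum: 0
Gen 2: crossing 3x4. Both 1&3? no. Sum: 0
Gen 3: crossing 3x5. Both 1&3? no. Sum: 0
Gen 4: crossing 4x5. Both 1&3? no. Sum: 0
Gen 5: crossing 4x3. Both 1&3? no. Sum: 0
Gen 6: crossing 2x1. Both 1&3? no. Sum: 0
Gen 7: crossing 1x2. Both 1&3? no. Sum: 0

Answer: 0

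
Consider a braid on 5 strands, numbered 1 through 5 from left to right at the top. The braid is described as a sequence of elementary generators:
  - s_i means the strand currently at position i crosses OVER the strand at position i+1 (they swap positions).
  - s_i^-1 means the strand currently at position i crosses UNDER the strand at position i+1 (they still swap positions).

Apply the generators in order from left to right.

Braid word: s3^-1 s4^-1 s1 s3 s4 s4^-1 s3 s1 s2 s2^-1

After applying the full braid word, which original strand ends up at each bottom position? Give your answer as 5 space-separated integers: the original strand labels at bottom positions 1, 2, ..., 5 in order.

Answer: 1 2 4 5 3

Derivation:
Gen 1 (s3^-1): strand 3 crosses under strand 4. Perm now: [1 2 4 3 5]
Gen 2 (s4^-1): strand 3 crosses under strand 5. Perm now: [1 2 4 5 3]
Gen 3 (s1): strand 1 crosses over strand 2. Perm now: [2 1 4 5 3]
Gen 4 (s3): strand 4 crosses over strand 5. Perm now: [2 1 5 4 3]
Gen 5 (s4): strand 4 crosses over strand 3. Perm now: [2 1 5 3 4]
Gen 6 (s4^-1): strand 3 crosses under strand 4. Perm now: [2 1 5 4 3]
Gen 7 (s3): strand 5 crosses over strand 4. Perm now: [2 1 4 5 3]
Gen 8 (s1): strand 2 crosses over strand 1. Perm now: [1 2 4 5 3]
Gen 9 (s2): strand 2 crosses over strand 4. Perm now: [1 4 2 5 3]
Gen 10 (s2^-1): strand 4 crosses under strand 2. Perm now: [1 2 4 5 3]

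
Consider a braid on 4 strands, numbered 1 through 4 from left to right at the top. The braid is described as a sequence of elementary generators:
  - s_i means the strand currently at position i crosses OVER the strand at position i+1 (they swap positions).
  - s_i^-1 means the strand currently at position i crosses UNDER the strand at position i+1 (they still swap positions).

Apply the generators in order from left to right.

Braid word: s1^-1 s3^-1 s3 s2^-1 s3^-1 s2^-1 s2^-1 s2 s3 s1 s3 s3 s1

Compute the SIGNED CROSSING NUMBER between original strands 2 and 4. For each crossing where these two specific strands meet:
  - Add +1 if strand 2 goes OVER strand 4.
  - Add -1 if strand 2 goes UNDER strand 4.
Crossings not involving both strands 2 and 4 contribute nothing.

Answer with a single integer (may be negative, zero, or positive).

Gen 1: crossing 1x2. Both 2&4? no. Sum: 0
Gen 2: crossing 3x4. Both 2&4? no. Sum: 0
Gen 3: crossing 4x3. Both 2&4? no. Sum: 0
Gen 4: crossing 1x3. Both 2&4? no. Sum: 0
Gen 5: crossing 1x4. Both 2&4? no. Sum: 0
Gen 6: crossing 3x4. Both 2&4? no. Sum: 0
Gen 7: crossing 4x3. Both 2&4? no. Sum: 0
Gen 8: crossing 3x4. Both 2&4? no. Sum: 0
Gen 9: crossing 3x1. Both 2&4? no. Sum: 0
Gen 10: 2 over 4. Both 2&4? yes. Contrib: +1. Sum: 1
Gen 11: crossing 1x3. Both 2&4? no. Sum: 1
Gen 12: crossing 3x1. Both 2&4? no. Sum: 1
Gen 13: 4 over 2. Both 2&4? yes. Contrib: -1. Sum: 0

Answer: 0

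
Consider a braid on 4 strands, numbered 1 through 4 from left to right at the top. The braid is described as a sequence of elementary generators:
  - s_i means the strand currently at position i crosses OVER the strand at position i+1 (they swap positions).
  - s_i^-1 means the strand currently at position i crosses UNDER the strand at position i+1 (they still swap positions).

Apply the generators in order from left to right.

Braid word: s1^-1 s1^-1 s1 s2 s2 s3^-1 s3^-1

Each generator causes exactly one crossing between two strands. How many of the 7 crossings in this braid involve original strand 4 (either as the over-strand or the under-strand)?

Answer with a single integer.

Answer: 2

Derivation:
Gen 1: crossing 1x2. Involves strand 4? no. Count so far: 0
Gen 2: crossing 2x1. Involves strand 4? no. Count so far: 0
Gen 3: crossing 1x2. Involves strand 4? no. Count so far: 0
Gen 4: crossing 1x3. Involves strand 4? no. Count so far: 0
Gen 5: crossing 3x1. Involves strand 4? no. Count so far: 0
Gen 6: crossing 3x4. Involves strand 4? yes. Count so far: 1
Gen 7: crossing 4x3. Involves strand 4? yes. Count so far: 2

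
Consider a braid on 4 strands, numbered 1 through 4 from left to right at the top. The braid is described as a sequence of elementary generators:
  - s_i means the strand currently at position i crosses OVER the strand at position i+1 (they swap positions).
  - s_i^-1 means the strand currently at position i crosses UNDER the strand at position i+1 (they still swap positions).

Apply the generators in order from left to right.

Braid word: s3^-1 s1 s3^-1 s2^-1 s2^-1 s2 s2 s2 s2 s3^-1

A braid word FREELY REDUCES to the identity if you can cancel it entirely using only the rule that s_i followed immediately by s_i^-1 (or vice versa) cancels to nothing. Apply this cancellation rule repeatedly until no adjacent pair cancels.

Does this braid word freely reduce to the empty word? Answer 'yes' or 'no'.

Gen 1 (s3^-1): push. Stack: [s3^-1]
Gen 2 (s1): push. Stack: [s3^-1 s1]
Gen 3 (s3^-1): push. Stack: [s3^-1 s1 s3^-1]
Gen 4 (s2^-1): push. Stack: [s3^-1 s1 s3^-1 s2^-1]
Gen 5 (s2^-1): push. Stack: [s3^-1 s1 s3^-1 s2^-1 s2^-1]
Gen 6 (s2): cancels prior s2^-1. Stack: [s3^-1 s1 s3^-1 s2^-1]
Gen 7 (s2): cancels prior s2^-1. Stack: [s3^-1 s1 s3^-1]
Gen 8 (s2): push. Stack: [s3^-1 s1 s3^-1 s2]
Gen 9 (s2): push. Stack: [s3^-1 s1 s3^-1 s2 s2]
Gen 10 (s3^-1): push. Stack: [s3^-1 s1 s3^-1 s2 s2 s3^-1]
Reduced word: s3^-1 s1 s3^-1 s2 s2 s3^-1

Answer: no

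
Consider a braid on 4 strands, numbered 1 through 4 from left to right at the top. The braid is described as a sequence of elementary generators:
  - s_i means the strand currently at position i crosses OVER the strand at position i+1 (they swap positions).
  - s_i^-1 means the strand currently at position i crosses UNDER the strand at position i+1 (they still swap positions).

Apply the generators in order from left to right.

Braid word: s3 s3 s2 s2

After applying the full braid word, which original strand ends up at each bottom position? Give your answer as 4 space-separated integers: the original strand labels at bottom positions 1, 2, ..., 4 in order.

Answer: 1 2 3 4

Derivation:
Gen 1 (s3): strand 3 crosses over strand 4. Perm now: [1 2 4 3]
Gen 2 (s3): strand 4 crosses over strand 3. Perm now: [1 2 3 4]
Gen 3 (s2): strand 2 crosses over strand 3. Perm now: [1 3 2 4]
Gen 4 (s2): strand 3 crosses over strand 2. Perm now: [1 2 3 4]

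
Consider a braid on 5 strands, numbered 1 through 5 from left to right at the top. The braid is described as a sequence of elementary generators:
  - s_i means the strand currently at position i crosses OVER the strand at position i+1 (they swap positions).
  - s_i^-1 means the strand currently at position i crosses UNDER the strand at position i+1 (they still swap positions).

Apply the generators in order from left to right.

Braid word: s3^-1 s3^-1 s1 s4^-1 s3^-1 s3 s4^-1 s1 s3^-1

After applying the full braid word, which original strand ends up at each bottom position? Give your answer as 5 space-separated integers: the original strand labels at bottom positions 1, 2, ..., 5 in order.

Gen 1 (s3^-1): strand 3 crosses under strand 4. Perm now: [1 2 4 3 5]
Gen 2 (s3^-1): strand 4 crosses under strand 3. Perm now: [1 2 3 4 5]
Gen 3 (s1): strand 1 crosses over strand 2. Perm now: [2 1 3 4 5]
Gen 4 (s4^-1): strand 4 crosses under strand 5. Perm now: [2 1 3 5 4]
Gen 5 (s3^-1): strand 3 crosses under strand 5. Perm now: [2 1 5 3 4]
Gen 6 (s3): strand 5 crosses over strand 3. Perm now: [2 1 3 5 4]
Gen 7 (s4^-1): strand 5 crosses under strand 4. Perm now: [2 1 3 4 5]
Gen 8 (s1): strand 2 crosses over strand 1. Perm now: [1 2 3 4 5]
Gen 9 (s3^-1): strand 3 crosses under strand 4. Perm now: [1 2 4 3 5]

Answer: 1 2 4 3 5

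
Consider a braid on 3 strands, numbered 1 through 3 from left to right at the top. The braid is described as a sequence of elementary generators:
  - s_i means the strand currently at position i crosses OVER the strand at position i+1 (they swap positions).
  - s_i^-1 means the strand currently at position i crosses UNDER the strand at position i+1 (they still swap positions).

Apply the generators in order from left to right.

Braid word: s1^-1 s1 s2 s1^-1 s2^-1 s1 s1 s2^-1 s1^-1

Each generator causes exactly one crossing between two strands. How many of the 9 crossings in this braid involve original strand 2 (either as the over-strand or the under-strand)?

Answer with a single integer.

Gen 1: crossing 1x2. Involves strand 2? yes. Count so far: 1
Gen 2: crossing 2x1. Involves strand 2? yes. Count so far: 2
Gen 3: crossing 2x3. Involves strand 2? yes. Count so far: 3
Gen 4: crossing 1x3. Involves strand 2? no. Count so far: 3
Gen 5: crossing 1x2. Involves strand 2? yes. Count so far: 4
Gen 6: crossing 3x2. Involves strand 2? yes. Count so far: 5
Gen 7: crossing 2x3. Involves strand 2? yes. Count so far: 6
Gen 8: crossing 2x1. Involves strand 2? yes. Count so far: 7
Gen 9: crossing 3x1. Involves strand 2? no. Count so far: 7

Answer: 7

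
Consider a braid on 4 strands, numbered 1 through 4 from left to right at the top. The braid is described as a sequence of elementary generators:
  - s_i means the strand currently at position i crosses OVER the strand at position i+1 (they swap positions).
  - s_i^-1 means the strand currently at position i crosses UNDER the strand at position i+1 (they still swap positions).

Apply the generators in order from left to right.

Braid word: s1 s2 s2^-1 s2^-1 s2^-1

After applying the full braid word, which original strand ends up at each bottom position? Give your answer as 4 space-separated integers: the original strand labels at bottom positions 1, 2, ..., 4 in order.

Gen 1 (s1): strand 1 crosses over strand 2. Perm now: [2 1 3 4]
Gen 2 (s2): strand 1 crosses over strand 3. Perm now: [2 3 1 4]
Gen 3 (s2^-1): strand 3 crosses under strand 1. Perm now: [2 1 3 4]
Gen 4 (s2^-1): strand 1 crosses under strand 3. Perm now: [2 3 1 4]
Gen 5 (s2^-1): strand 3 crosses under strand 1. Perm now: [2 1 3 4]

Answer: 2 1 3 4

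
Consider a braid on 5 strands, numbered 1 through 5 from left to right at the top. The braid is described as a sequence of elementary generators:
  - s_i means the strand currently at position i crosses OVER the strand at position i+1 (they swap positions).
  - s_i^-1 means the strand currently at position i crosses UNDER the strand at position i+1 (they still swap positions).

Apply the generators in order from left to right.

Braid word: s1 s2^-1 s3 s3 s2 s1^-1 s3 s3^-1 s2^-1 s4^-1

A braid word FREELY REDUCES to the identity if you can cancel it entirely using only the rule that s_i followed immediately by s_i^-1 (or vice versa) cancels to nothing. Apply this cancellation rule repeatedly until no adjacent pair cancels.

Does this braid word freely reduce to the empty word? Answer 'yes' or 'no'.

Gen 1 (s1): push. Stack: [s1]
Gen 2 (s2^-1): push. Stack: [s1 s2^-1]
Gen 3 (s3): push. Stack: [s1 s2^-1 s3]
Gen 4 (s3): push. Stack: [s1 s2^-1 s3 s3]
Gen 5 (s2): push. Stack: [s1 s2^-1 s3 s3 s2]
Gen 6 (s1^-1): push. Stack: [s1 s2^-1 s3 s3 s2 s1^-1]
Gen 7 (s3): push. Stack: [s1 s2^-1 s3 s3 s2 s1^-1 s3]
Gen 8 (s3^-1): cancels prior s3. Stack: [s1 s2^-1 s3 s3 s2 s1^-1]
Gen 9 (s2^-1): push. Stack: [s1 s2^-1 s3 s3 s2 s1^-1 s2^-1]
Gen 10 (s4^-1): push. Stack: [s1 s2^-1 s3 s3 s2 s1^-1 s2^-1 s4^-1]
Reduced word: s1 s2^-1 s3 s3 s2 s1^-1 s2^-1 s4^-1

Answer: no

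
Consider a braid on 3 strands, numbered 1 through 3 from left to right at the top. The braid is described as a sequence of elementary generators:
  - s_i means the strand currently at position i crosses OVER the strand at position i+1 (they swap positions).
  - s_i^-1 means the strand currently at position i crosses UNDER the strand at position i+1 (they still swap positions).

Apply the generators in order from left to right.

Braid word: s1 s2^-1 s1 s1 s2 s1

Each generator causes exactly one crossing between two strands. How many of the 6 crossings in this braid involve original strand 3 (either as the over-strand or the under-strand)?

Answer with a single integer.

Gen 1: crossing 1x2. Involves strand 3? no. Count so far: 0
Gen 2: crossing 1x3. Involves strand 3? yes. Count so far: 1
Gen 3: crossing 2x3. Involves strand 3? yes. Count so far: 2
Gen 4: crossing 3x2. Involves strand 3? yes. Count so far: 3
Gen 5: crossing 3x1. Involves strand 3? yes. Count so far: 4
Gen 6: crossing 2x1. Involves strand 3? no. Count so far: 4

Answer: 4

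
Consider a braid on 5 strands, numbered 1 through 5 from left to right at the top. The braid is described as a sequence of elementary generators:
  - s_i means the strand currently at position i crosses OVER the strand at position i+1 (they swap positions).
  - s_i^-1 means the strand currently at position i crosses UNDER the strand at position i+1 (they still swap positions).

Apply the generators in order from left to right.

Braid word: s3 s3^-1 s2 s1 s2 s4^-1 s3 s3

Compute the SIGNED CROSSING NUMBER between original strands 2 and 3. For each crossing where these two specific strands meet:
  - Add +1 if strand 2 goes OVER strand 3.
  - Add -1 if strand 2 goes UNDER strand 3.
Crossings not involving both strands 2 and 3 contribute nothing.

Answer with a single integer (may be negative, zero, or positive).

Answer: 1

Derivation:
Gen 1: crossing 3x4. Both 2&3? no. Sum: 0
Gen 2: crossing 4x3. Both 2&3? no. Sum: 0
Gen 3: 2 over 3. Both 2&3? yes. Contrib: +1. Sum: 1
Gen 4: crossing 1x3. Both 2&3? no. Sum: 1
Gen 5: crossing 1x2. Both 2&3? no. Sum: 1
Gen 6: crossing 4x5. Both 2&3? no. Sum: 1
Gen 7: crossing 1x5. Both 2&3? no. Sum: 1
Gen 8: crossing 5x1. Both 2&3? no. Sum: 1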